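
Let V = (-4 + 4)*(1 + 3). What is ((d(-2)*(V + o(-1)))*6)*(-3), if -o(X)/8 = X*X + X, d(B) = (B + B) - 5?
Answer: 0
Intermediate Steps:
V = 0 (V = 0*4 = 0)
d(B) = -5 + 2*B (d(B) = 2*B - 5 = -5 + 2*B)
o(X) = -8*X - 8*X² (o(X) = -8*(X*X + X) = -8*(X² + X) = -8*(X + X²) = -8*X - 8*X²)
((d(-2)*(V + o(-1)))*6)*(-3) = (((-5 + 2*(-2))*(0 - 8*(-1)*(1 - 1)))*6)*(-3) = (((-5 - 4)*(0 - 8*(-1)*0))*6)*(-3) = (-9*(0 + 0)*6)*(-3) = (-9*0*6)*(-3) = (0*6)*(-3) = 0*(-3) = 0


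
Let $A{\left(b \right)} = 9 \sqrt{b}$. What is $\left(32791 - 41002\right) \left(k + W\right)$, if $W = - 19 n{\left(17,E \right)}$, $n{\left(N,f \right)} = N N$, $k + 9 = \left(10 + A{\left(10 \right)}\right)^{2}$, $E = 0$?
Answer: $37688490 - 1477980 \sqrt{10} \approx 3.3015 \cdot 10^{7}$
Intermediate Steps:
$k = -9 + \left(10 + 9 \sqrt{10}\right)^{2} \approx 1470.2$
$n{\left(N,f \right)} = N^{2}$
$W = -5491$ ($W = - 19 \cdot 17^{2} = \left(-19\right) 289 = -5491$)
$\left(32791 - 41002\right) \left(k + W\right) = \left(32791 - 41002\right) \left(\left(901 + 180 \sqrt{10}\right) - 5491\right) = - 8211 \left(-4590 + 180 \sqrt{10}\right) = 37688490 - 1477980 \sqrt{10}$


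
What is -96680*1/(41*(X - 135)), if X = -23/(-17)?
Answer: 205445/11644 ≈ 17.644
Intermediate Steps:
X = 23/17 (X = -23*(-1/17) = 23/17 ≈ 1.3529)
-96680*1/(41*(X - 135)) = -96680*1/(41*(23/17 - 135)) = -96680/((-2272/17*41)) = -96680/(-93152/17) = -96680*(-17/93152) = 205445/11644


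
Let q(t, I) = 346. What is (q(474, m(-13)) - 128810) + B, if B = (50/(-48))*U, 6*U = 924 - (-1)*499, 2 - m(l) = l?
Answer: -18534391/144 ≈ -1.2871e+5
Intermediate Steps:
m(l) = 2 - l
U = 1423/6 (U = (924 - (-1)*499)/6 = (924 - 1*(-499))/6 = (924 + 499)/6 = (⅙)*1423 = 1423/6 ≈ 237.17)
B = -35575/144 (B = (50/(-48))*(1423/6) = (50*(-1/48))*(1423/6) = -25/24*1423/6 = -35575/144 ≈ -247.05)
(q(474, m(-13)) - 128810) + B = (346 - 128810) - 35575/144 = -128464 - 35575/144 = -18534391/144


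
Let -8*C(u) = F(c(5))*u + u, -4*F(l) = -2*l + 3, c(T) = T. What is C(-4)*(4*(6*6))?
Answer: 198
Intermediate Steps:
F(l) = -3/4 + l/2 (F(l) = -(-2*l + 3)/4 = -(3 - 2*l)/4 = -3/4 + l/2)
C(u) = -11*u/32 (C(u) = -((-3/4 + (1/2)*5)*u + u)/8 = -((-3/4 + 5/2)*u + u)/8 = -(7*u/4 + u)/8 = -11*u/32)
C(-4)*(4*(6*6)) = (-11/32*(-4))*(4*(6*6)) = 11*(4*36)/8 = (11/8)*144 = 198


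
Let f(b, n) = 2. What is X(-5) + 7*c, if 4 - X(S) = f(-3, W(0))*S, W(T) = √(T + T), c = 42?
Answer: 308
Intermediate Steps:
W(T) = √2*√T (W(T) = √(2*T) = √2*√T)
X(S) = 4 - 2*S
X(-5) + 7*c = (4 - 2*(-5)) + 7*42 = (4 + 10) + 294 = 14 + 294 = 308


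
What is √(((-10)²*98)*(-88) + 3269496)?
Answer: 2*√601774 ≈ 1551.5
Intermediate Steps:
√(((-10)²*98)*(-88) + 3269496) = √((100*98)*(-88) + 3269496) = √(9800*(-88) + 3269496) = √(-862400 + 3269496) = √2407096 = 2*√601774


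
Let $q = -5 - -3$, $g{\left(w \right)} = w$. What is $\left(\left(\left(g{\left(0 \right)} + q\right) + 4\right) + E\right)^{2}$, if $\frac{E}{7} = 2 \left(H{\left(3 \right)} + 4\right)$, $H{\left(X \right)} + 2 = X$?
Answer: $5184$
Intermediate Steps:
$q = -2$ ($q = -5 + 3 = -2$)
$H{\left(X \right)} = -2 + X$
$E = 70$ ($E = 7 \cdot 2 \left(\left(-2 + 3\right) + 4\right) = 7 \cdot 2 \left(1 + 4\right) = 7 \cdot 2 \cdot 5 = 7 \cdot 10 = 70$)
$\left(\left(\left(g{\left(0 \right)} + q\right) + 4\right) + E\right)^{2} = \left(\left(\left(0 - 2\right) + 4\right) + 70\right)^{2} = \left(\left(-2 + 4\right) + 70\right)^{2} = \left(2 + 70\right)^{2} = 72^{2} = 5184$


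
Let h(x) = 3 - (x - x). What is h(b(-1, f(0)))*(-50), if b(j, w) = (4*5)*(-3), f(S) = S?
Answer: -150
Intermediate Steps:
b(j, w) = -60 (b(j, w) = 20*(-3) = -60)
h(x) = 3 (h(x) = 3 - 1*0 = 3 + 0 = 3)
h(b(-1, f(0)))*(-50) = 3*(-50) = -150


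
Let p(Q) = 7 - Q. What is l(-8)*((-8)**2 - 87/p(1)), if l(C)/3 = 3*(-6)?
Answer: -2673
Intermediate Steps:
l(C) = -54 (l(C) = 3*(3*(-6)) = 3*(-18) = -54)
l(-8)*((-8)**2 - 87/p(1)) = -54*((-8)**2 - 87/(7 - 1*1)) = -54*(64 - 87/(7 - 1)) = -54*(64 - 87/6) = -54*(64 - 87*1/6) = -54*(64 - 29/2) = -54*99/2 = -2673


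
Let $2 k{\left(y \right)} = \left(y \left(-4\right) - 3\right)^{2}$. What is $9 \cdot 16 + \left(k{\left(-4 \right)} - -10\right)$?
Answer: $\frac{477}{2} \approx 238.5$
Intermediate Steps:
$k{\left(y \right)} = \frac{\left(-3 - 4 y\right)^{2}}{2}$ ($k{\left(y \right)} = \frac{\left(y \left(-4\right) - 3\right)^{2}}{2} = \frac{\left(- 4 y - 3\right)^{2}}{2} = \frac{\left(-3 - 4 y\right)^{2}}{2}$)
$9 \cdot 16 + \left(k{\left(-4 \right)} - -10\right) = 9 \cdot 16 - \left(-10 - \frac{\left(3 + 4 \left(-4\right)\right)^{2}}{2}\right) = 144 + \left(\frac{\left(3 - 16\right)^{2}}{2} + 10\right) = 144 + \left(\frac{\left(-13\right)^{2}}{2} + 10\right) = 144 + \left(\frac{1}{2} \cdot 169 + 10\right) = 144 + \left(\frac{169}{2} + 10\right) = 144 + \frac{189}{2} = \frac{477}{2}$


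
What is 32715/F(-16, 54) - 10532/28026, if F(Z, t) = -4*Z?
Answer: 458098271/896832 ≈ 510.80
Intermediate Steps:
32715/F(-16, 54) - 10532/28026 = 32715/((-4*(-16))) - 10532/28026 = 32715/64 - 10532*1/28026 = 32715*(1/64) - 5266/14013 = 32715/64 - 5266/14013 = 458098271/896832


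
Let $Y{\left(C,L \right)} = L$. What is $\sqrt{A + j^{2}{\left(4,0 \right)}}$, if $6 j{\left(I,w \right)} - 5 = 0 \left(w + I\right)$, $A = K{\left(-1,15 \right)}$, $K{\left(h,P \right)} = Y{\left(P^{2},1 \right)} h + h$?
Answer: $\frac{i \sqrt{47}}{6} \approx 1.1426 i$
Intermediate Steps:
$K{\left(h,P \right)} = 2 h$ ($K{\left(h,P \right)} = 1 h + h = h + h = 2 h$)
$A = -2$ ($A = 2 \left(-1\right) = -2$)
$j{\left(I,w \right)} = \frac{5}{6}$ ($j{\left(I,w \right)} = \frac{5}{6} + \frac{0 \left(w + I\right)}{6} = \frac{5}{6} + \frac{0 \left(I + w\right)}{6} = \frac{5}{6} + \frac{1}{6} \cdot 0 = \frac{5}{6} + 0 = \frac{5}{6}$)
$\sqrt{A + j^{2}{\left(4,0 \right)}} = \sqrt{-2 + \left(\frac{5}{6}\right)^{2}} = \sqrt{-2 + \frac{25}{36}} = \sqrt{- \frac{47}{36}} = \frac{i \sqrt{47}}{6}$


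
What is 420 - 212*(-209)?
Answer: 44728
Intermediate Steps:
420 - 212*(-209) = 420 + 44308 = 44728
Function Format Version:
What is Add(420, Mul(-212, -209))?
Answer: 44728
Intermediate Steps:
Add(420, Mul(-212, -209)) = Add(420, 44308) = 44728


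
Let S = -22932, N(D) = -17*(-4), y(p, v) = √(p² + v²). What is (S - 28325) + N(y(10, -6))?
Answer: -51189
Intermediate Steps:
N(D) = 68
(S - 28325) + N(y(10, -6)) = (-22932 - 28325) + 68 = -51257 + 68 = -51189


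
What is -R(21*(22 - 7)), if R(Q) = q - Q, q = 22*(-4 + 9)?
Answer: 205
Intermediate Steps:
q = 110 (q = 22*5 = 110)
R(Q) = 110 - Q
-R(21*(22 - 7)) = -(110 - 21*(22 - 7)) = -(110 - 21*15) = -(110 - 1*315) = -(110 - 315) = -1*(-205) = 205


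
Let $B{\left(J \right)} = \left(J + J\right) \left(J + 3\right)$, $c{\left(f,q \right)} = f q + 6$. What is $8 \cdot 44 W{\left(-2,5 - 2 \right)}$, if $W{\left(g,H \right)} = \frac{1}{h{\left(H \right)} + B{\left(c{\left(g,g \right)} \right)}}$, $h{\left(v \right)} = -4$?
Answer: $\frac{11}{8} \approx 1.375$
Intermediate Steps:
$c{\left(f,q \right)} = 6 + f q$
$B{\left(J \right)} = 2 J \left(3 + J\right)$
$W{\left(g,H \right)} = \frac{1}{-4 + 2 \left(6 + g^{2}\right) \left(9 + g^{2}\right)}$ ($W{\left(g,H \right)} = \frac{1}{-4 + 2 \left(6 + g g\right) \left(3 + \left(6 + g g\right)\right)} = \frac{1}{-4 + 2 \left(6 + g^{2}\right) \left(3 + \left(6 + g^{2}\right)\right)} = \frac{1}{-4 + 2 \left(6 + g^{2}\right) \left(9 + g^{2}\right)}$)
$8 \cdot 44 W{\left(-2,5 - 2 \right)} = 8 \cdot 44 \frac{1}{2 \left(52 + \left(-2\right)^{4} + 15 \left(-2\right)^{2}\right)} = 352 \frac{1}{2 \left(52 + 16 + 15 \cdot 4\right)} = 352 \frac{1}{2 \left(52 + 16 + 60\right)} = 352 \frac{1}{2 \cdot 128} = 352 \cdot \frac{1}{2} \cdot \frac{1}{128} = 352 \cdot \frac{1}{256} = \frac{11}{8}$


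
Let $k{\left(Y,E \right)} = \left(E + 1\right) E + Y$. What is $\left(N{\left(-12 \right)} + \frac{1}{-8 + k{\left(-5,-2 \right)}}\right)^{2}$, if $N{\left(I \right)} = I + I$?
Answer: $\frac{70225}{121} \approx 580.37$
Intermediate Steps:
$k{\left(Y,E \right)} = Y + E \left(1 + E\right)$ ($k{\left(Y,E \right)} = \left(1 + E\right) E + Y = E \left(1 + E\right) + Y = Y + E \left(1 + E\right)$)
$N{\left(I \right)} = 2 I$
$\left(N{\left(-12 \right)} + \frac{1}{-8 + k{\left(-5,-2 \right)}}\right)^{2} = \left(2 \left(-12\right) + \frac{1}{-8 - \left(7 - 4\right)}\right)^{2} = \left(-24 + \frac{1}{-8 - 3}\right)^{2} = \left(-24 + \frac{1}{-11}\right)^{2} = \left(-24 - \frac{1}{11}\right)^{2} = \left(- \frac{265}{11}\right)^{2} = \frac{70225}{121}$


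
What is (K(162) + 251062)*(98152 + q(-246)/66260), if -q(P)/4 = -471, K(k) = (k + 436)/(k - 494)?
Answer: 67760511535057543/2749790 ≈ 2.4642e+10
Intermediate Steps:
K(k) = (436 + k)/(-494 + k)
q(P) = 1884 (q(P) = -4*(-471) = 1884)
(K(162) + 251062)*(98152 + q(-246)/66260) = ((436 + 162)/(-494 + 162) + 251062)*(98152 + 1884/66260) = (598/(-332) + 251062)*(98152 + 1884*(1/66260)) = (-1/332*598 + 251062)*(98152 + 471/16565) = (-299/166 + 251062)*(1625888351/16565) = (41675993/166)*(1625888351/16565) = 67760511535057543/2749790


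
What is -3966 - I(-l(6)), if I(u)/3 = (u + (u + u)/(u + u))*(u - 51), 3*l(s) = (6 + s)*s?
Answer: -9141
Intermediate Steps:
l(s) = s*(6 + s)/3 (l(s) = ((6 + s)*s)/3 = (s*(6 + s))/3 = s*(6 + s)/3)
I(u) = 3*(1 + u)*(-51 + u) (I(u) = 3*((u + (u + u)/(u + u))*(u - 51)) = 3*((u + (2*u)/((2*u)))*(-51 + u)) = 3*((u + (2*u)*(1/(2*u)))*(-51 + u)) = 3*((u + 1)*(-51 + u)) = 3*((1 + u)*(-51 + u)) = 3*(1 + u)*(-51 + u))
-3966 - I(-l(6)) = -3966 - (-153 - (-150)*(⅓)*6*(6 + 6) + 3*(-6*(6 + 6)/3)²) = -3966 - (-153 - (-150)*(⅓)*6*12 + 3*(-6*12/3)²) = -3966 - (-153 - (-150)*24 + 3*(-1*24)²) = -3966 - (-153 - 150*(-24) + 3*(-24)²) = -3966 - (-153 + 3600 + 3*576) = -3966 - (-153 + 3600 + 1728) = -3966 - 1*5175 = -3966 - 5175 = -9141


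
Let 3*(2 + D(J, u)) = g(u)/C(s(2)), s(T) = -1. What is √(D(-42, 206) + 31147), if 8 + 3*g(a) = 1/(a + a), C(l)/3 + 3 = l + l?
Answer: √107055410451/1854 ≈ 176.48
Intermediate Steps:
C(l) = -9 + 6*l (C(l) = -9 + 3*(l + l) = -9 + 3*(2*l) = -9 + 6*l)
g(a) = -8/3 + 1/(6*a) (g(a) = -8/3 + 1/(3*(a + a)) = -8/3 + 1/(3*((2*a))) = -8/3 + (1/(2*a))/3 = -8/3 + 1/(6*a))
D(J, u) = -2 - (1 - 16*u)/(270*u) (D(J, u) = -2 + (((1 - 16*u)/(6*u))/(-9 + 6*(-1)))/3 = -2 + (((1 - 16*u)/(6*u))/(-9 - 6))/3 = -2 + (((1 - 16*u)/(6*u))/(-15))/3 = -2 + (((1 - 16*u)/(6*u))*(-1/15))/3 = -2 + (-(1 - 16*u)/(90*u))/3 = -2 - (1 - 16*u)/(270*u))
√(D(-42, 206) + 31147) = √((1/270)*(-1 - 524*206)/206 + 31147) = √((1/270)*(1/206)*(-1 - 107944) + 31147) = √((1/270)*(1/206)*(-107945) + 31147) = √(-21589/11124 + 31147) = √(346457639/11124) = √107055410451/1854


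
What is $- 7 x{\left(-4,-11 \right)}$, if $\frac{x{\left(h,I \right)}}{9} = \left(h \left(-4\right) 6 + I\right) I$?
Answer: $58905$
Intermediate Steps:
$x{\left(h,I \right)} = 9 I \left(I - 24 h\right)$ ($x{\left(h,I \right)} = 9 \left(h \left(-4\right) 6 + I\right) I = 9 \left(- 4 h 6 + I\right) I = 9 \left(- 24 h + I\right) I = 9 \left(I - 24 h\right) I = 9 I \left(I - 24 h\right)$)
$- 7 x{\left(-4,-11 \right)} = - 7 \cdot 9 \left(-11\right) \left(-11 - -96\right) = - 7 \cdot 9 \left(-11\right) \left(-11 + 96\right) = - 7 \cdot 9 \left(-11\right) 85 = \left(-7\right) \left(-8415\right) = 58905$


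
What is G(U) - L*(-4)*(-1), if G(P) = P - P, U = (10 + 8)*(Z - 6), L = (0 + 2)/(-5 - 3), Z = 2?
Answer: 1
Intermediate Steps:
L = -1/4 (L = 2/(-8) = 2*(-1/8) = -1/4 ≈ -0.25000)
U = -72 (U = (10 + 8)*(2 - 6) = 18*(-4) = -72)
G(P) = 0
G(U) - L*(-4)*(-1) = 0 - (-1/4*(-4))*(-1) = 0 - (-1) = 0 - 1*(-1) = 0 + 1 = 1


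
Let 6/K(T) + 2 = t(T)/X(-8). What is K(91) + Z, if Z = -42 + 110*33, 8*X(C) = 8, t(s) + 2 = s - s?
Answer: 7173/2 ≈ 3586.5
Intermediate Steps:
t(s) = -2 (t(s) = -2 + (s - s) = -2 + 0 = -2)
X(C) = 1 (X(C) = (⅛)*8 = 1)
K(T) = -3/2 (K(T) = 6/(-2 - 2/1) = 6/(-2 - 2*1) = 6/(-2 - 2) = 6/(-4) = 6*(-¼) = -3/2)
Z = 3588 (Z = -42 + 3630 = 3588)
K(91) + Z = -3/2 + 3588 = 7173/2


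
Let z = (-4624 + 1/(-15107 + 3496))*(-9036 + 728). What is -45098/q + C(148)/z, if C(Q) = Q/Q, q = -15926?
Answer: 10057990869175773/3551899443656060 ≈ 2.8317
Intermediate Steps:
z = 446050413620/11611 (z = (-4624 + 1/(-11611))*(-8308) = (-4624 - 1/11611)*(-8308) = -53689265/11611*(-8308) = 446050413620/11611 ≈ 3.8416e+7)
C(Q) = 1
-45098/q + C(148)/z = -45098/(-15926) + 1/(446050413620/11611) = -45098*(-1/15926) + 1*(11611/446050413620) = 22549/7963 + 11611/446050413620 = 10057990869175773/3551899443656060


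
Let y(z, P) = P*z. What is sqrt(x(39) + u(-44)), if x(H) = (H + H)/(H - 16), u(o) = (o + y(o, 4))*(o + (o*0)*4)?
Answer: sqrt(5122514)/23 ≈ 98.404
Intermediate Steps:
u(o) = 5*o**2 (u(o) = (o + 4*o)*(o + (o*0)*4) = (5*o)*(o + 0*4) = (5*o)*(o + 0) = (5*o)*o = 5*o**2)
x(H) = 2*H/(-16 + H) (x(H) = (2*H)/(-16 + H) = 2*H/(-16 + H))
sqrt(x(39) + u(-44)) = sqrt(2*39/(-16 + 39) + 5*(-44)**2) = sqrt(2*39/23 + 5*1936) = sqrt(2*39*(1/23) + 9680) = sqrt(78/23 + 9680) = sqrt(222718/23) = sqrt(5122514)/23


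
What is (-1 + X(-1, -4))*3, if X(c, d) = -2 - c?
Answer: -6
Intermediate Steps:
(-1 + X(-1, -4))*3 = (-1 + (-2 - 1*(-1)))*3 = (-1 + (-2 + 1))*3 = (-1 - 1)*3 = -2*3 = -6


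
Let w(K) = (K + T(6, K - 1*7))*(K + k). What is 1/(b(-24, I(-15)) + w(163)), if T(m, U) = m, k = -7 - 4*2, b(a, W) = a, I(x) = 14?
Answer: 1/24988 ≈ 4.0019e-5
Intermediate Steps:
k = -15 (k = -7 - 8 = -15)
w(K) = (-15 + K)*(6 + K) (w(K) = (K + 6)*(K - 15) = (6 + K)*(-15 + K) = (-15 + K)*(6 + K))
1/(b(-24, I(-15)) + w(163)) = 1/(-24 + (-90 + 163² - 9*163)) = 1/(-24 + (-90 + 26569 - 1467)) = 1/(-24 + 25012) = 1/24988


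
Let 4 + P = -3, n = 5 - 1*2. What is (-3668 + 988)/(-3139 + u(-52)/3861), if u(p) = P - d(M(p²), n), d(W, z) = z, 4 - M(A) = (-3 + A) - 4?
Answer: 10347480/12119689 ≈ 0.85377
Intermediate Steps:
M(A) = 11 - A (M(A) = 4 - ((-3 + A) - 4) = 4 - (-7 + A) = 4 + (7 - A) = 11 - A)
n = 3 (n = 5 - 2 = 3)
P = -7 (P = -4 - 3 = -7)
u(p) = -10 (u(p) = -7 - 1*3 = -7 - 3 = -10)
(-3668 + 988)/(-3139 + u(-52)/3861) = (-3668 + 988)/(-3139 - 10/3861) = -2680/(-3139 - 10*1/3861) = -2680/(-3139 - 10/3861) = -2680/(-12119689/3861) = -2680*(-3861/12119689) = 10347480/12119689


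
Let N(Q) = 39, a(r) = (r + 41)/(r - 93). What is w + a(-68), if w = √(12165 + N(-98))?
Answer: 27/161 + 6*√339 ≈ 110.64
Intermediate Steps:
a(r) = (41 + r)/(-93 + r)
w = 6*√339 (w = √(12165 + 39) = √12204 = 6*√339 ≈ 110.47)
w + a(-68) = 6*√339 + (41 - 68)/(-93 - 68) = 6*√339 - 27/(-161) = 6*√339 - 1/161*(-27) = 6*√339 + 27/161 = 27/161 + 6*√339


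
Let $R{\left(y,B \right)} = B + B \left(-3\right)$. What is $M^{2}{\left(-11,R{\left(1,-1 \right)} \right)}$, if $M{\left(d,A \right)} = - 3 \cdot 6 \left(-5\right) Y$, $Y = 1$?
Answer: $8100$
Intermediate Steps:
$R{\left(y,B \right)} = - 2 B$ ($R{\left(y,B \right)} = B - 3 B = - 2 B$)
$M{\left(d,A \right)} = 90$ ($M{\left(d,A \right)} = - 3 \cdot 6 \left(-5\right) 1 = - 3 \left(\left(-30\right) 1\right) = \left(-3\right) \left(-30\right) = 90$)
$M^{2}{\left(-11,R{\left(1,-1 \right)} \right)} = 90^{2} = 8100$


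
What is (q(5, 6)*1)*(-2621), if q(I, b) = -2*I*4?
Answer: 104840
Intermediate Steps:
q(I, b) = -8*I
(q(5, 6)*1)*(-2621) = (-8*5*1)*(-2621) = -40*1*(-2621) = -40*(-2621) = 104840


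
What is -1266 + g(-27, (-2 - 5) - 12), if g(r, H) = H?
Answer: -1285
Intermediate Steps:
-1266 + g(-27, (-2 - 5) - 12) = -1266 + ((-2 - 5) - 12) = -1266 + (-7 - 12) = -1266 - 19 = -1285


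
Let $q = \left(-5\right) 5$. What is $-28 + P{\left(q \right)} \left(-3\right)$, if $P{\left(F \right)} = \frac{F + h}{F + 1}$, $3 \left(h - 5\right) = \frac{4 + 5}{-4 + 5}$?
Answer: $- \frac{241}{8} \approx -30.125$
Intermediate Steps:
$h = 8$ ($h = 5 + \frac{\left(4 + 5\right) \frac{1}{-4 + 5}}{3} = 5 + \frac{9 \cdot 1^{-1}}{3} = 5 + \frac{9 \cdot 1}{3} = 5 + \frac{1}{3} \cdot 9 = 5 + 3 = 8$)
$q = -25$
$P{\left(F \right)} = \frac{8 + F}{1 + F}$ ($P{\left(F \right)} = \frac{F + 8}{F + 1} = \frac{8 + F}{1 + F}$)
$-28 + P{\left(q \right)} \left(-3\right) = -28 + \frac{8 - 25}{1 - 25} \left(-3\right) = -28 + \frac{1}{-24} \left(-17\right) \left(-3\right) = -28 + \left(- \frac{1}{24}\right) \left(-17\right) \left(-3\right) = -28 + \frac{17}{24} \left(-3\right) = -28 - \frac{17}{8} = - \frac{241}{8}$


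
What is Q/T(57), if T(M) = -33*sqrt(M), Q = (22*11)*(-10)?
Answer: 220*sqrt(57)/171 ≈ 9.7132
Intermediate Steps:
Q = -2420 (Q = 242*(-10) = -2420)
Q/T(57) = -2420*(-sqrt(57)/1881) = -(-220)*sqrt(57)/171 = 220*sqrt(57)/171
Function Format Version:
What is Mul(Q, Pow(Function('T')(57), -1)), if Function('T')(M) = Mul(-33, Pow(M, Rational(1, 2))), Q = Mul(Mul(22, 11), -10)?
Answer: Mul(Rational(220, 171), Pow(57, Rational(1, 2))) ≈ 9.7132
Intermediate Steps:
Q = -2420 (Q = Mul(242, -10) = -2420)
Mul(Q, Pow(Function('T')(57), -1)) = Mul(-2420, Pow(Mul(-33, Pow(57, Rational(1, 2))), -1)) = Mul(-2420, Mul(Rational(-1, 1881), Pow(57, Rational(1, 2)))) = Mul(Rational(220, 171), Pow(57, Rational(1, 2)))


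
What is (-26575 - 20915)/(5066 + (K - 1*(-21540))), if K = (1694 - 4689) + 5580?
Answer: -47490/29191 ≈ -1.6269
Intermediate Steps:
K = 2585 (K = -2995 + 5580 = 2585)
(-26575 - 20915)/(5066 + (K - 1*(-21540))) = (-26575 - 20915)/(5066 + (2585 - 1*(-21540))) = -47490/(5066 + (2585 + 21540)) = -47490/(5066 + 24125) = -47490/29191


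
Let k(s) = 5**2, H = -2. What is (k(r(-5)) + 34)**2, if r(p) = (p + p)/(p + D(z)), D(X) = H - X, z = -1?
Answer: 3481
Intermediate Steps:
D(X) = -2 - X
r(p) = 2*p/(-1 + p) (r(p) = (p + p)/(p + (-2 - 1*(-1))) = (2*p)/(p + (-2 + 1)) = (2*p)/(p - 1) = (2*p)/(-1 + p) = 2*p/(-1 + p))
k(s) = 25
(k(r(-5)) + 34)**2 = (25 + 34)**2 = 59**2 = 3481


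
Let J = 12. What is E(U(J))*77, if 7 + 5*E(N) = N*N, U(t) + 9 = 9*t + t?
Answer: 948178/5 ≈ 1.8964e+5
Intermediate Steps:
U(t) = -9 + 10*t (U(t) = -9 + (9*t + t) = -9 + 10*t)
E(N) = -7/5 + N²/5 (E(N) = -7/5 + (N*N)/5 = -7/5 + N²/5)
E(U(J))*77 = (-7/5 + (-9 + 10*12)²/5)*77 = (-7/5 + (-9 + 120)²/5)*77 = (-7/5 + (⅕)*111²)*77 = (-7/5 + (⅕)*12321)*77 = (-7/5 + 12321/5)*77 = (12314/5)*77 = 948178/5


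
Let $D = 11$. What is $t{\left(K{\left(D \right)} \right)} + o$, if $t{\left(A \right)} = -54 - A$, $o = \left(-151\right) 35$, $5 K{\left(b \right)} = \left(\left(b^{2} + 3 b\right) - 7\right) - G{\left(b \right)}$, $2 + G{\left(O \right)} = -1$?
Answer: $-5369$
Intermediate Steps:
$G{\left(O \right)} = -3$ ($G{\left(O \right)} = -2 - 1 = -3$)
$K{\left(b \right)} = - \frac{4}{5} + \frac{b^{2}}{5} + \frac{3 b}{5}$ ($K{\left(b \right)} = \frac{\left(\left(b^{2} + 3 b\right) - 7\right) - -3}{5} = \frac{\left(-7 + b^{2} + 3 b\right) + 3}{5} = \frac{-4 + b^{2} + 3 b}{5} = - \frac{4}{5} + \frac{b^{2}}{5} + \frac{3 b}{5}$)
$o = -5285$
$t{\left(K{\left(D \right)} \right)} + o = \left(-54 - \left(- \frac{4}{5} + \frac{11^{2}}{5} + \frac{3}{5} \cdot 11\right)\right) - 5285 = \left(-54 - \left(- \frac{4}{5} + \frac{1}{5} \cdot 121 + \frac{33}{5}\right)\right) - 5285 = \left(-54 - \left(- \frac{4}{5} + \frac{121}{5} + \frac{33}{5}\right)\right) - 5285 = \left(-54 - 30\right) - 5285 = -84 - 5285 = -5369$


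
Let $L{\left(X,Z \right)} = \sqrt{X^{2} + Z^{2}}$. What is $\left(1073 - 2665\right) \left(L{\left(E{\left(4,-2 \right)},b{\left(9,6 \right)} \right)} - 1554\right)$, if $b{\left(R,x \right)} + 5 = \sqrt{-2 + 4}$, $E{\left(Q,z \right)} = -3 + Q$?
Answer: $2473968 - 1592 \sqrt{28 - 10 \sqrt{2}} \approx 2.468 \cdot 10^{6}$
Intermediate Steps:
$b{\left(R,x \right)} = -5 + \sqrt{2}$ ($b{\left(R,x \right)} = -5 + \sqrt{-2 + 4} = -5 + \sqrt{2}$)
$\left(1073 - 2665\right) \left(L{\left(E{\left(4,-2 \right)},b{\left(9,6 \right)} \right)} - 1554\right) = \left(1073 - 2665\right) \left(\sqrt{\left(-3 + 4\right)^{2} + \left(-5 + \sqrt{2}\right)^{2}} - 1554\right) = - 1592 \left(\sqrt{1^{2} + \left(-5 + \sqrt{2}\right)^{2}} - 1554\right) = - 1592 \left(\sqrt{1 + \left(-5 + \sqrt{2}\right)^{2}} - 1554\right) = - 1592 \left(-1554 + \sqrt{1 + \left(-5 + \sqrt{2}\right)^{2}}\right) = 2473968 - 1592 \sqrt{1 + \left(-5 + \sqrt{2}\right)^{2}}$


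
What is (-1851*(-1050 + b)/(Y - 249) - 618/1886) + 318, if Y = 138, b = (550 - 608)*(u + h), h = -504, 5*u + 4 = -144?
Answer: 87035663039/174455 ≈ 4.9890e+5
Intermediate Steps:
u = -148/5 (u = -⅘ + (⅕)*(-144) = -⅘ - 144/5 = -148/5 ≈ -29.600)
b = 154744/5 (b = (550 - 608)*(-148/5 - 504) = -58*(-2668/5) = 154744/5 ≈ 30949.)
(-1851*(-1050 + b)/(Y - 249) - 618/1886) + 318 = (-1851*(-1050 + 154744/5)/(138 - 249) - 618/1886) + 318 = (-1851/((-111/149494/5)) - 618*1/1886) + 318 = (-1851/((-111*5/149494)) - 309/943) + 318 = (-1851/(-555/149494) - 309/943) + 318 = (-1851*(-149494/555) - 309/943) + 318 = (92237798/185 - 309/943) + 318 = 86980186349/174455 + 318 = 87035663039/174455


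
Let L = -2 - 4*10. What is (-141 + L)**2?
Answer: 33489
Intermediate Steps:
L = -42 (L = -2 - 40 = -42)
(-141 + L)**2 = (-141 - 42)**2 = (-183)**2 = 33489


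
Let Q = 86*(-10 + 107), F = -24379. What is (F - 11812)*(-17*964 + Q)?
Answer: 291192786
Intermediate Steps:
Q = 8342 (Q = 86*97 = 8342)
(F - 11812)*(-17*964 + Q) = (-24379 - 11812)*(-17*964 + 8342) = -36191*(-16388 + 8342) = -36191*(-8046) = 291192786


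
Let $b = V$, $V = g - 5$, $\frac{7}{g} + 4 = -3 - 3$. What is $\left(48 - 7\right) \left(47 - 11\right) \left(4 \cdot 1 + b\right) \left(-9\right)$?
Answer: $\frac{112914}{5} \approx 22583.0$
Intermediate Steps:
$g = - \frac{7}{10}$ ($g = \frac{7}{-4 - 6} = \frac{7}{-10} = 7 \left(- \frac{1}{10}\right) = - \frac{7}{10} \approx -0.7$)
$V = - \frac{57}{10}$ ($V = - \frac{7}{10} - 5 = - \frac{57}{10} \approx -5.7$)
$b = - \frac{57}{10} \approx -5.7$
$\left(48 - 7\right) \left(47 - 11\right) \left(4 \cdot 1 + b\right) \left(-9\right) = \left(48 - 7\right) \left(47 - 11\right) \left(4 \cdot 1 - \frac{57}{10}\right) \left(-9\right) = 41 \cdot 36 \left(4 - \frac{57}{10}\right) \left(-9\right) = 1476 \left(- \frac{17}{10}\right) \left(-9\right) = \left(- \frac{12546}{5}\right) \left(-9\right) = \frac{112914}{5}$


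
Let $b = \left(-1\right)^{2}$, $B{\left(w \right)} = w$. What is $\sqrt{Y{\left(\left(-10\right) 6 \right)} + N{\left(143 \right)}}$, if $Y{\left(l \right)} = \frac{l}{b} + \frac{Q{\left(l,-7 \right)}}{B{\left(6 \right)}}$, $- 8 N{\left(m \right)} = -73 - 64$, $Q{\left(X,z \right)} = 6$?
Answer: $\frac{i \sqrt{670}}{4} \approx 6.4711 i$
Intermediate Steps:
$b = 1$
$N{\left(m \right)} = \frac{137}{8}$ ($N{\left(m \right)} = - \frac{-73 - 64}{8} = \left(- \frac{1}{8}\right) \left(-137\right) = \frac{137}{8}$)
$Y{\left(l \right)} = 1 + l$ ($Y{\left(l \right)} = \frac{l}{1} + \frac{6}{6} = l 1 + 6 \cdot \frac{1}{6} = l + 1 = 1 + l$)
$\sqrt{Y{\left(\left(-10\right) 6 \right)} + N{\left(143 \right)}} = \sqrt{\left(1 - 60\right) + \frac{137}{8}} = \sqrt{-59 + \frac{137}{8}} = \sqrt{- \frac{335}{8}} = \frac{i \sqrt{670}}{4}$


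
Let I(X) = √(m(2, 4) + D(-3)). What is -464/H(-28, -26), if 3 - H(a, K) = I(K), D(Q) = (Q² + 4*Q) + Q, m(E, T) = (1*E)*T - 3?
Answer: -696/5 - 232*I/5 ≈ -139.2 - 46.4*I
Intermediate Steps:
m(E, T) = -3 + E*T (m(E, T) = E*T - 3 = -3 + E*T)
D(Q) = Q² + 5*Q
I(X) = I (I(X) = √((-3 + 2*4) - 3*(5 - 3)) = √((-3 + 8) - 3*2) = √(5 - 6) = √(-1) = I)
H(a, K) = 3 - I
-464/H(-28, -26) = -464*(3 + I)/10 = -232*(3 + I)/5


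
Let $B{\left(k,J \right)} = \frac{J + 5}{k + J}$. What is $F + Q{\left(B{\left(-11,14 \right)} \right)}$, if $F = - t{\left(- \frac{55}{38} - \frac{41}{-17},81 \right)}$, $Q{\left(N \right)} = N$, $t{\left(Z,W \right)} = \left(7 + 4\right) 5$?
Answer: $- \frac{146}{3} \approx -48.667$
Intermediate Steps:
$B{\left(k,J \right)} = \frac{5 + J}{J + k}$
$t{\left(Z,W \right)} = 55$ ($t{\left(Z,W \right)} = 11 \cdot 5 = 55$)
$F = -55$ ($F = \left(-1\right) 55 = -55$)
$F + Q{\left(B{\left(-11,14 \right)} \right)} = -55 + \frac{5 + 14}{14 - 11} = -55 + \frac{1}{3} \cdot 19 = -55 + \frac{19}{3} = - \frac{146}{3}$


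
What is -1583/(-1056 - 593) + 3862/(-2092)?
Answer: -1528401/1724854 ≈ -0.88610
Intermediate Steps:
-1583/(-1056 - 593) + 3862/(-2092) = -1583/(-1649) + 3862*(-1/2092) = -1583*(-1/1649) - 1931/1046 = 1583/1649 - 1931/1046 = -1528401/1724854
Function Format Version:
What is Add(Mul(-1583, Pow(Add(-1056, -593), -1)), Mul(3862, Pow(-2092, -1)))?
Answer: Rational(-1528401, 1724854) ≈ -0.88610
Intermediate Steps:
Add(Mul(-1583, Pow(Add(-1056, -593), -1)), Mul(3862, Pow(-2092, -1))) = Add(Mul(-1583, Pow(-1649, -1)), Mul(3862, Rational(-1, 2092))) = Add(Mul(-1583, Rational(-1, 1649)), Rational(-1931, 1046)) = Add(Rational(1583, 1649), Rational(-1931, 1046)) = Rational(-1528401, 1724854)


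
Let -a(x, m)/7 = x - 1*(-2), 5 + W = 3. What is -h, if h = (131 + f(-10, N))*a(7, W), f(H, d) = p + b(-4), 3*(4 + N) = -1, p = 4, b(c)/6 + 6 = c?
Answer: 4725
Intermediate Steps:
W = -2 (W = -5 + 3 = -2)
b(c) = -36 + 6*c
N = -13/3 (N = -4 + (⅓)*(-1) = -4 - ⅓ = -13/3 ≈ -4.3333)
f(H, d) = -56 (f(H, d) = 4 + (-36 + 6*(-4)) = 4 + (-36 - 24) = 4 - 60 = -56)
a(x, m) = -14 - 7*x (a(x, m) = -7*(x - 1*(-2)) = -7*(x + 2) = -7*(2 + x) = -14 - 7*x)
h = -4725 (h = (131 - 56)*(-14 - 7*7) = 75*(-14 - 49) = 75*(-63) = -4725)
-h = -1*(-4725) = 4725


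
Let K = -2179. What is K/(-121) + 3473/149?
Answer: 744904/18029 ≈ 41.317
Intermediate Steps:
K/(-121) + 3473/149 = -2179/(-121) + 3473/149 = -2179*(-1/121) + 3473*(1/149) = 2179/121 + 3473/149 = 744904/18029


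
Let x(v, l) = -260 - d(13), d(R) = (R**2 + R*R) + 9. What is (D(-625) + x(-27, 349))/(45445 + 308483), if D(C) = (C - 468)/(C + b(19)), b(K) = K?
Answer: -366749/214480368 ≈ -0.0017099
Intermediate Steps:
d(R) = 9 + 2*R**2 (d(R) = (R**2 + R**2) + 9 = 2*R**2 + 9 = 9 + 2*R**2)
D(C) = (-468 + C)/(19 + C) (D(C) = (C - 468)/(C + 19) = (-468 + C)/(19 + C))
x(v, l) = -607 (x(v, l) = -260 - (9 + 2*13**2) = -260 - (9 + 2*169) = -260 - (9 + 338) = -260 - 1*347 = -260 - 347 = -607)
(D(-625) + x(-27, 349))/(45445 + 308483) = ((-468 - 625)/(19 - 625) - 607)/(45445 + 308483) = (-1093/(-606) - 607)/353928 = (-1/606*(-1093) - 607)*(1/353928) = (1093/606 - 607)*(1/353928) = -366749/606*1/353928 = -366749/214480368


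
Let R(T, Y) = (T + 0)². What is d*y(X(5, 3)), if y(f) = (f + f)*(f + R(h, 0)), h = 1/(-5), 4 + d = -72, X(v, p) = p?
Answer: -34656/25 ≈ -1386.2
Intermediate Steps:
d = -76 (d = -4 - 72 = -76)
h = -⅕ ≈ -0.20000
R(T, Y) = T²
y(f) = 2*f*(1/25 + f) (y(f) = (f + f)*(f + (-⅕)²) = (2*f)*(f + 1/25) = (2*f)*(1/25 + f) = 2*f*(1/25 + f))
d*y(X(5, 3)) = -152*3*(1 + 25*3)/25 = -152*3*(1 + 75)/25 = -152*3*76/25 = -76*456/25 = -34656/25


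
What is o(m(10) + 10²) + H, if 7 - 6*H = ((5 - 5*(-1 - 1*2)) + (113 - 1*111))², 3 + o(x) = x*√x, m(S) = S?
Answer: -165/2 + 110*√110 ≈ 1071.2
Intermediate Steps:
o(x) = -3 + x^(3/2) (o(x) = -3 + x*√x = -3 + x^(3/2))
H = -159/2 (H = 7/6 - ((5 - 5*(-1 - 1*2)) + (113 - 1*111))²/6 = 7/6 - ((5 - 5*(-1 - 2)) + (113 - 111))²/6 = 7/6 - ((5 - 5*(-3)) + 2)²/6 = 7/6 - ((5 + 15) + 2)²/6 = 7/6 - (20 + 2)²/6 = 7/6 - ⅙*22² = 7/6 - ⅙*484 = 7/6 - 242/3 = -159/2 ≈ -79.500)
o(m(10) + 10²) + H = (-3 + (10 + 10²)^(3/2)) - 159/2 = (-3 + (10 + 100)^(3/2)) - 159/2 = (-3 + 110^(3/2)) - 159/2 = (-3 + 110*√110) - 159/2 = -165/2 + 110*√110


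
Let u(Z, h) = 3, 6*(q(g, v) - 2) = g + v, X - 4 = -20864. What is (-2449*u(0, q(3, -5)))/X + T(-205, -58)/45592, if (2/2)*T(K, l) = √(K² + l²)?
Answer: 7347/20860 + √45389/45592 ≈ 0.35688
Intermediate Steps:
X = -20860 (X = 4 - 20864 = -20860)
q(g, v) = 2 + g/6 + v/6 (q(g, v) = 2 + (g + v)/6 = 2 + (g/6 + v/6) = 2 + g/6 + v/6)
T(K, l) = √(K² + l²)
(-2449*u(0, q(3, -5)))/X + T(-205, -58)/45592 = -2449*3/(-20860) + √((-205)² + (-58)²)/45592 = -7347*(-1/20860) + √(42025 + 3364)*(1/45592) = 7347/20860 + √45389*(1/45592) = 7347/20860 + √45389/45592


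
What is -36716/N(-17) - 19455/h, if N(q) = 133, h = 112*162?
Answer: -31845839/114912 ≈ -277.13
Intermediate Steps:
h = 18144
-36716/N(-17) - 19455/h = -36716/133 - 19455/18144 = -36716*1/133 - 19455*1/18144 = -36716/133 - 6485/6048 = -31845839/114912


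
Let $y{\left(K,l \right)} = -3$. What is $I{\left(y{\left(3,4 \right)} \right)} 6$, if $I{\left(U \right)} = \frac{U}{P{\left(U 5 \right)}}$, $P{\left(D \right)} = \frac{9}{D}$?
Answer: $30$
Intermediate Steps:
$I{\left(U \right)} = \frac{5 U^{2}}{9}$ ($I{\left(U \right)} = \frac{U}{9 \frac{1}{U 5}} = \frac{U}{9 \frac{1}{5 U}} = \frac{U}{\frac{9}{5} \frac{1}{U}} = \frac{5 U}{9} U = \frac{5 U^{2}}{9}$)
$I{\left(y{\left(3,4 \right)} \right)} 6 = \frac{5 \left(-3\right)^{2}}{9} \cdot 6 = \frac{5}{9} \cdot 9 \cdot 6 = 5 \cdot 6 = 30$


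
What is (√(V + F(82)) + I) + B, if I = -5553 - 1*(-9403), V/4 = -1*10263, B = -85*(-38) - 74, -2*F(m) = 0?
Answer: 7006 + 2*I*√10263 ≈ 7006.0 + 202.61*I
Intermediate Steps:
F(m) = 0 (F(m) = -½*0 = 0)
B = 3156 (B = 3230 - 74 = 3156)
V = -41052 (V = 4*(-1*10263) = 4*(-10263) = -41052)
I = 3850 (I = -5553 + 9403 = 3850)
(√(V + F(82)) + I) + B = (√(-41052 + 0) + 3850) + 3156 = (√(-41052) + 3850) + 3156 = (2*I*√10263 + 3850) + 3156 = (3850 + 2*I*√10263) + 3156 = 7006 + 2*I*√10263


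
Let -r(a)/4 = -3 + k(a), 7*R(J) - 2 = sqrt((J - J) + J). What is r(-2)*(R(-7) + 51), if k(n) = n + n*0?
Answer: 7180/7 + 20*I*sqrt(7)/7 ≈ 1025.7 + 7.5593*I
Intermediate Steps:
k(n) = n (k(n) = n + 0 = n)
R(J) = 2/7 + sqrt(J)/7 (R(J) = 2/7 + sqrt((J - J) + J)/7 = 2/7 + sqrt(0 + J)/7 = 2/7 + sqrt(J)/7)
r(a) = 12 - 4*a (r(a) = -4*(-3 + a) = 12 - 4*a)
r(-2)*(R(-7) + 51) = (12 - 4*(-2))*((2/7 + sqrt(-7)/7) + 51) = (12 + 8)*((2/7 + (I*sqrt(7))/7) + 51) = 20*((2/7 + I*sqrt(7)/7) + 51) = 20*(359/7 + I*sqrt(7)/7) = 7180/7 + 20*I*sqrt(7)/7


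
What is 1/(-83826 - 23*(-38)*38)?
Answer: -1/50614 ≈ -1.9757e-5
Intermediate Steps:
1/(-83826 - 23*(-38)*38) = 1/(-83826 + 874*38) = 1/(-83826 + 33212) = 1/(-50614) = -1/50614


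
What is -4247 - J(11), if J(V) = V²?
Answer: -4368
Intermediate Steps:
-4247 - J(11) = -4247 - 1*11² = -4247 - 1*121 = -4247 - 121 = -4368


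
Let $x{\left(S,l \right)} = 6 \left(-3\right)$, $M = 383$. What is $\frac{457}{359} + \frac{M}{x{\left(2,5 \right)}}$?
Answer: $- \frac{129271}{6462} \approx -20.005$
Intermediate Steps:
$x{\left(S,l \right)} = -18$
$\frac{457}{359} + \frac{M}{x{\left(2,5 \right)}} = \frac{457}{359} + \frac{383}{-18} = 457 \cdot \frac{1}{359} + 383 \left(- \frac{1}{18}\right) = \frac{457}{359} - \frac{383}{18} = - \frac{129271}{6462}$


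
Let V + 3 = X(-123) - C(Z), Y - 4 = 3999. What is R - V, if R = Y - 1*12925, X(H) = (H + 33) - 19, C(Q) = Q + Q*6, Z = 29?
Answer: -8607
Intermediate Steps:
Y = 4003 (Y = 4 + 3999 = 4003)
C(Q) = 7*Q (C(Q) = Q + 6*Q = 7*Q)
X(H) = 14 + H (X(H) = (33 + H) - 19 = 14 + H)
V = -315 (V = -3 + ((14 - 123) - 7*29) = -3 + (-109 - 1*203) = -3 + (-109 - 203) = -3 - 312 = -315)
R = -8922 (R = 4003 - 1*12925 = 4003 - 12925 = -8922)
R - V = -8922 - 1*(-315) = -8922 + 315 = -8607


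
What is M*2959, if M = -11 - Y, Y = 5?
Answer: -47344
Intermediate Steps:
M = -16 (M = -11 - 1*5 = -11 - 5 = -16)
M*2959 = -16*2959 = -47344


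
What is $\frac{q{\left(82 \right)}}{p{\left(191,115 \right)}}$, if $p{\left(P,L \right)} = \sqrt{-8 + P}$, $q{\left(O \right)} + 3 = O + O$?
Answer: $\frac{161 \sqrt{183}}{183} \approx 11.901$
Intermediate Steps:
$q{\left(O \right)} = -3 + 2 O$ ($q{\left(O \right)} = -3 + \left(O + O\right) = -3 + 2 O$)
$\frac{q{\left(82 \right)}}{p{\left(191,115 \right)}} = \frac{-3 + 2 \cdot 82}{\sqrt{-8 + 191}} = \frac{-3 + 164}{\sqrt{183}} = 161 \frac{\sqrt{183}}{183} = \frac{161 \sqrt{183}}{183}$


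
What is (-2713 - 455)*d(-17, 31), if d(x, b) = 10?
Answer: -31680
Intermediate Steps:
(-2713 - 455)*d(-17, 31) = (-2713 - 455)*10 = -3168*10 = -31680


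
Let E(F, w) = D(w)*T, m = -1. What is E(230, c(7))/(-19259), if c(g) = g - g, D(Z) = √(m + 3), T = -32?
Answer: 32*√2/19259 ≈ 0.0023498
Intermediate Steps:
D(Z) = √2 (D(Z) = √(-1 + 3) = √2)
c(g) = 0
E(F, w) = -32*√2 (E(F, w) = √2*(-32) = -32*√2)
E(230, c(7))/(-19259) = -32*√2/(-19259) = -32*√2*(-1/19259) = 32*√2/19259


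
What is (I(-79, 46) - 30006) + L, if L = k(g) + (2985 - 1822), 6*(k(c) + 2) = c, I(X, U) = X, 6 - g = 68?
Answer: -86803/3 ≈ -28934.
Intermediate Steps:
g = -62 (g = 6 - 1*68 = 6 - 68 = -62)
k(c) = -2 + c/6
L = 3452/3 (L = (-2 + (⅙)*(-62)) + (2985 - 1822) = (-2 - 31/3) + 1163 = -37/3 + 1163 = 3452/3 ≈ 1150.7)
(I(-79, 46) - 30006) + L = (-79 - 30006) + 3452/3 = -30085 + 3452/3 = -86803/3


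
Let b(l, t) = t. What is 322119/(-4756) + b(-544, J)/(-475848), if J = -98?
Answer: -9579950989/141445818 ≈ -67.729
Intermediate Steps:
322119/(-4756) + b(-544, J)/(-475848) = 322119/(-4756) - 98/(-475848) = 322119*(-1/4756) - 98*(-1/475848) = -322119/4756 + 49/237924 = -9579950989/141445818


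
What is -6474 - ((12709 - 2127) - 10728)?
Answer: -6328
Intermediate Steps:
-6474 - ((12709 - 2127) - 10728) = -6474 - (10582 - 10728) = -6474 - 1*(-146) = -6474 + 146 = -6328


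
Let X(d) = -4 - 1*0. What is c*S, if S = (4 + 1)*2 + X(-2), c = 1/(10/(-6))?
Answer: -18/5 ≈ -3.6000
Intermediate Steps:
X(d) = -4 (X(d) = -4 + 0 = -4)
c = -⅗ (c = 1/(10*(-⅙)) = 1/(-5/3) = -⅗ ≈ -0.60000)
S = 6 (S = (4 + 1)*2 - 4 = 5*2 - 4 = 10 - 4 = 6)
c*S = -⅗*6 = -18/5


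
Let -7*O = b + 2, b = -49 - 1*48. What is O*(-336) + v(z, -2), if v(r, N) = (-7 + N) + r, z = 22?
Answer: -4547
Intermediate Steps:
v(r, N) = -7 + N + r
b = -97 (b = -49 - 48 = -97)
O = 95/7 (O = -(-97 + 2)/7 = -⅐*(-95) = 95/7 ≈ 13.571)
O*(-336) + v(z, -2) = (95/7)*(-336) + (-7 - 2 + 22) = -4560 + 13 = -4547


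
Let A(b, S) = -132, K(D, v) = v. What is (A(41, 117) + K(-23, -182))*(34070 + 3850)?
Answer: -11906880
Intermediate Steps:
(A(41, 117) + K(-23, -182))*(34070 + 3850) = (-132 - 182)*(34070 + 3850) = -314*37920 = -11906880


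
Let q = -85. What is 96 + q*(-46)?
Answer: 4006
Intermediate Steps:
96 + q*(-46) = 96 - 85*(-46) = 96 + 3910 = 4006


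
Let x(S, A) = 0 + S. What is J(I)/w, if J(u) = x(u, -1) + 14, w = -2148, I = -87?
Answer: 73/2148 ≈ 0.033985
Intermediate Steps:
x(S, A) = S
J(u) = 14 + u (J(u) = u + 14 = 14 + u)
J(I)/w = (14 - 87)/(-2148) = -73*(-1/2148) = 73/2148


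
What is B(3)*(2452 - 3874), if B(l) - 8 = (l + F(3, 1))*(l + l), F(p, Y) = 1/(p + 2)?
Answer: -193392/5 ≈ -38678.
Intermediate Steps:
F(p, Y) = 1/(2 + p)
B(l) = 8 + 2*l*(⅕ + l) (B(l) = 8 + (l + 1/(2 + 3))*(l + l) = 8 + (l + 1/5)*(2*l) = 8 + (l + ⅕)*(2*l) = 8 + (⅕ + l)*(2*l) = 8 + 2*l*(⅕ + l))
B(3)*(2452 - 3874) = (8 + 2*3² + (⅖)*3)*(2452 - 3874) = (8 + 2*9 + 6/5)*(-1422) = (8 + 18 + 6/5)*(-1422) = (136/5)*(-1422) = -193392/5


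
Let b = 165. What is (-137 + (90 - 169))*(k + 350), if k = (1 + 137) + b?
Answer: -141048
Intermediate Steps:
k = 303 (k = (1 + 137) + 165 = 138 + 165 = 303)
(-137 + (90 - 169))*(k + 350) = (-137 + (90 - 169))*(303 + 350) = (-137 - 79)*653 = -216*653 = -141048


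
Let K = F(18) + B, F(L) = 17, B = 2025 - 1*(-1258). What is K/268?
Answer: 825/67 ≈ 12.313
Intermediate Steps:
B = 3283 (B = 2025 + 1258 = 3283)
K = 3300 (K = 17 + 3283 = 3300)
K/268 = 3300/268 = 3300*(1/268) = 825/67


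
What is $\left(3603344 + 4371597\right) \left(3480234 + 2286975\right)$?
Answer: $45993151509669$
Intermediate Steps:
$\left(3603344 + 4371597\right) \left(3480234 + 2286975\right) = 7974941 \cdot 5767209 = 45993151509669$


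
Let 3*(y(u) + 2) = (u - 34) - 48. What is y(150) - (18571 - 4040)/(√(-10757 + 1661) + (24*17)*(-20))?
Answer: 186857918/8324337 + 14531*I*√2274/33297348 ≈ 22.447 + 0.02081*I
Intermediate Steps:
y(u) = -88/3 + u/3 (y(u) = -2 + ((u - 34) - 48)/3 = -2 + ((-34 + u) - 48)/3 = -2 + (-82 + u)/3 = -2 + (-82/3 + u/3) = -88/3 + u/3)
y(150) - (18571 - 4040)/(√(-10757 + 1661) + (24*17)*(-20)) = (-88/3 + (⅓)*150) - (18571 - 4040)/(√(-10757 + 1661) + (24*17)*(-20)) = (-88/3 + 50) - 14531/(√(-9096) + 408*(-20)) = 62/3 - 14531/(2*I*√2274 - 8160) = 62/3 - 14531/(-8160 + 2*I*√2274)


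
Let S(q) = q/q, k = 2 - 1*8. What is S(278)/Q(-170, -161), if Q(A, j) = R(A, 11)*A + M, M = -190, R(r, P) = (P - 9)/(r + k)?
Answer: -44/8275 ≈ -0.0053172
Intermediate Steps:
k = -6 (k = 2 - 8 = -6)
S(q) = 1
R(r, P) = (-9 + P)/(-6 + r) (R(r, P) = (P - 9)/(r - 6) = (-9 + P)/(-6 + r))
Q(A, j) = -190 + 2*A/(-6 + A) (Q(A, j) = ((-9 + 11)/(-6 + A))*A - 190 = (2/(-6 + A))*A - 190 = 2*A/(-6 + A) - 190 = -190 + 2*A/(-6 + A))
S(278)/Q(-170, -161) = 1/(4*(285 - 47*(-170))/(-6 - 170)) = 1/(4*(285 + 7990)/(-176)) = 1/(4*(-1/176)*8275) = 1/(-8275/44) = 1*(-44/8275) = -44/8275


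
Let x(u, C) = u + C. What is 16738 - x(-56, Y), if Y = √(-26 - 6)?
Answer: 16794 - 4*I*√2 ≈ 16794.0 - 5.6569*I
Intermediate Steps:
Y = 4*I*√2 (Y = √(-32) = 4*I*√2 ≈ 5.6569*I)
x(u, C) = C + u
16738 - x(-56, Y) = 16738 - (4*I*√2 - 56) = 16738 - (-56 + 4*I*√2) = 16738 + (56 - 4*I*√2) = 16794 - 4*I*√2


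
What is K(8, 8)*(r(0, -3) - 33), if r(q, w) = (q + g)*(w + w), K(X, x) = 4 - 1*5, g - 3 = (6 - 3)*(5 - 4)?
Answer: 69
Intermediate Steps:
g = 6 (g = 3 + (6 - 3)*(5 - 4) = 3 + 3*1 = 3 + 3 = 6)
K(X, x) = -1 (K(X, x) = 4 - 5 = -1)
r(q, w) = 2*w*(6 + q) (r(q, w) = (q + 6)*(w + w) = (6 + q)*(2*w) = 2*w*(6 + q))
K(8, 8)*(r(0, -3) - 33) = -(2*(-3)*(6 + 0) - 33) = -(2*(-3)*6 - 33) = -(-36 - 33) = -1*(-69) = 69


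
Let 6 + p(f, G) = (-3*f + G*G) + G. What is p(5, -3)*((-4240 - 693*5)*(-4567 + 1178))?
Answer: -391683675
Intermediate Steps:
p(f, G) = -6 + G + G² - 3*f (p(f, G) = -6 + ((-3*f + G*G) + G) = -6 + ((-3*f + G²) + G) = -6 + ((G² - 3*f) + G) = -6 + (G + G² - 3*f) = -6 + G + G² - 3*f)
p(5, -3)*((-4240 - 693*5)*(-4567 + 1178)) = (-6 - 3 + (-3)² - 3*5)*((-4240 - 693*5)*(-4567 + 1178)) = (-6 - 3 + 9 - 15)*((-4240 - 3465)*(-3389)) = -(-115575)*(-3389) = -15*26112245 = -391683675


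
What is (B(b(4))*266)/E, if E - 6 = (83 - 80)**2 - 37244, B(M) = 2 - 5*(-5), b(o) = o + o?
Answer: -7182/37229 ≈ -0.19291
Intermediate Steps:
b(o) = 2*o
B(M) = 27 (B(M) = 2 + 25 = 27)
E = -37229 (E = 6 + ((83 - 80)**2 - 37244) = 6 + (3**2 - 37244) = 6 + (9 - 37244) = 6 - 37235 = -37229)
(B(b(4))*266)/E = (27*266)/(-37229) = 7182*(-1/37229) = -7182/37229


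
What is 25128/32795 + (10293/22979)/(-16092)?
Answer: 3097148577923/4042290580020 ≈ 0.76619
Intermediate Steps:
25128/32795 + (10293/22979)/(-16092) = 25128*(1/32795) + (10293*(1/22979))*(-1/16092) = 25128/32795 + (10293/22979)*(-1/16092) = 25128/32795 - 3431/123259356 = 3097148577923/4042290580020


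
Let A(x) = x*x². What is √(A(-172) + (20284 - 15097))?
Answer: I*√5083261 ≈ 2254.6*I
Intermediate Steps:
A(x) = x³
√(A(-172) + (20284 - 15097)) = √((-172)³ + (20284 - 15097)) = √(-5088448 + 5187) = √(-5083261) = I*√5083261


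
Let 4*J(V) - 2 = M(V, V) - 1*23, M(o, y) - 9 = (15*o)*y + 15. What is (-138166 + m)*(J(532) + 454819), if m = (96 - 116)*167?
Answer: -429091403167/2 ≈ -2.1455e+11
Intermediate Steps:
m = -3340 (m = -20*167 = -3340)
M(o, y) = 24 + 15*o*y (M(o, y) = 9 + ((15*o)*y + 15) = 9 + (15*o*y + 15) = 9 + (15 + 15*o*y) = 24 + 15*o*y)
J(V) = 3/4 + 15*V**2/4 (J(V) = 1/2 + ((24 + 15*V*V) - 1*23)/4 = 1/2 + ((24 + 15*V**2) - 23)/4 = 1/2 + (1 + 15*V**2)/4 = 1/2 + (1/4 + 15*V**2/4) = 3/4 + 15*V**2/4)
(-138166 + m)*(J(532) + 454819) = (-138166 - 3340)*((3/4 + (15/4)*532**2) + 454819) = -141506*((3/4 + (15/4)*283024) + 454819) = -141506*((3/4 + 1061340) + 454819) = -141506*(4245363/4 + 454819) = -141506*6064639/4 = -429091403167/2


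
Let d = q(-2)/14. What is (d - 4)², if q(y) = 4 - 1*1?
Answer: 2809/196 ≈ 14.332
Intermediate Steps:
q(y) = 3 (q(y) = 4 - 1 = 3)
d = 3/14 ≈ 0.21429
(d - 4)² = (3/14 - 4)² = (-53/14)² = 2809/196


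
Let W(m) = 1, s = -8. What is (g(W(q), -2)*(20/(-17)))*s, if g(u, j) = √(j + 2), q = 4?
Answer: 0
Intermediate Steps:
g(u, j) = √(2 + j)
(g(W(q), -2)*(20/(-17)))*s = (√(2 - 2)*(20/(-17)))*(-8) = (√0*(20*(-1/17)))*(-8) = (0*(-20/17))*(-8) = 0*(-8) = 0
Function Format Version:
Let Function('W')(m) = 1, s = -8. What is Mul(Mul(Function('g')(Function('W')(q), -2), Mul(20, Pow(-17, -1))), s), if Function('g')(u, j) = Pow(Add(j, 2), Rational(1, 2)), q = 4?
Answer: 0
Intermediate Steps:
Function('g')(u, j) = Pow(Add(2, j), Rational(1, 2))
Mul(Mul(Function('g')(Function('W')(q), -2), Mul(20, Pow(-17, -1))), s) = Mul(Mul(Pow(Add(2, -2), Rational(1, 2)), Mul(20, Pow(-17, -1))), -8) = Mul(Mul(Pow(0, Rational(1, 2)), Mul(20, Rational(-1, 17))), -8) = Mul(Mul(0, Rational(-20, 17)), -8) = Mul(0, -8) = 0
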